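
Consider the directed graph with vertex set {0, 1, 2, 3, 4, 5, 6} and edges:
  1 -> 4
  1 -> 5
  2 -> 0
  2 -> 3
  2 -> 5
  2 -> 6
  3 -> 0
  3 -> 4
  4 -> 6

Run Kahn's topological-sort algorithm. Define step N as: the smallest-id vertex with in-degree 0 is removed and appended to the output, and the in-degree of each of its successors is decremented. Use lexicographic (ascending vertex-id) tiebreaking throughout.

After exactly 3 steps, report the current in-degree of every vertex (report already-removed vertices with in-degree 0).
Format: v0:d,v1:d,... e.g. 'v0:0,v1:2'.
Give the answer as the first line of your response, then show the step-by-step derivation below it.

v0:0,v1:0,v2:0,v3:0,v4:0,v5:0,v6:1

step 1: output 1; order=[1]; indeg=(2,0,0,1,1,1,2)
step 2: output 2; order=[1,2]; indeg=(1,0,0,0,1,0,1)
step 3: output 3; order=[1,2,3]; indeg=(0,0,0,0,0,0,1)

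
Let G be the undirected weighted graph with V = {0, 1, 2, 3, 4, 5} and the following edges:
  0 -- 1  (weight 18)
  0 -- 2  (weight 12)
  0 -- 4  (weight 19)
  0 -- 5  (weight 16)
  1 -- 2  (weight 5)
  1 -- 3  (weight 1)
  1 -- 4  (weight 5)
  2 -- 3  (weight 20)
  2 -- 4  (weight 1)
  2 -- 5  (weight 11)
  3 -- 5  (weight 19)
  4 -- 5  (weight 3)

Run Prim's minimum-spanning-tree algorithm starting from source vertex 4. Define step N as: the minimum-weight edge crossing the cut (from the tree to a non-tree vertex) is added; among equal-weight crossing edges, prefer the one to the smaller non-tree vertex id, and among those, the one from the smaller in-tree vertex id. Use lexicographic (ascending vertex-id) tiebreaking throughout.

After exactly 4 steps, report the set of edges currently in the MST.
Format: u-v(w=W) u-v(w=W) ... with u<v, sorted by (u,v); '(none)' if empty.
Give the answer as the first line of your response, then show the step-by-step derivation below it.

1-2(w=5) 1-3(w=1) 2-4(w=1) 4-5(w=3)

step 1: add edge 2-4 (w=1); MST = {2-4(w=1)}
step 2: add edge 4-5 (w=3); MST = {2-4(w=1) 4-5(w=3)}
step 3: add edge 1-2 (w=5); MST = {1-2(w=5) 2-4(w=1) 4-5(w=3)}
step 4: add edge 1-3 (w=1); MST = {1-2(w=5) 1-3(w=1) 2-4(w=1) 4-5(w=3)}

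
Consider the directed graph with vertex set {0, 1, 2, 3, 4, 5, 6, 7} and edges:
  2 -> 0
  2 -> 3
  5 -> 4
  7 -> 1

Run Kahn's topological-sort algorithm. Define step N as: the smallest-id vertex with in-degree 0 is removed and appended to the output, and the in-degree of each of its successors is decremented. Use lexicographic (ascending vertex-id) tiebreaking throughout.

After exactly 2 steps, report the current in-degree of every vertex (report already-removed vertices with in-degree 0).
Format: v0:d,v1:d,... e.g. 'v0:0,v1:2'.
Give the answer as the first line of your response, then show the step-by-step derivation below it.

v0:0,v1:1,v2:0,v3:0,v4:1,v5:0,v6:0,v7:0

step 1: output 2; order=[2]; indeg=(0,1,0,0,1,0,0,0)
step 2: output 0; order=[2,0]; indeg=(0,1,0,0,1,0,0,0)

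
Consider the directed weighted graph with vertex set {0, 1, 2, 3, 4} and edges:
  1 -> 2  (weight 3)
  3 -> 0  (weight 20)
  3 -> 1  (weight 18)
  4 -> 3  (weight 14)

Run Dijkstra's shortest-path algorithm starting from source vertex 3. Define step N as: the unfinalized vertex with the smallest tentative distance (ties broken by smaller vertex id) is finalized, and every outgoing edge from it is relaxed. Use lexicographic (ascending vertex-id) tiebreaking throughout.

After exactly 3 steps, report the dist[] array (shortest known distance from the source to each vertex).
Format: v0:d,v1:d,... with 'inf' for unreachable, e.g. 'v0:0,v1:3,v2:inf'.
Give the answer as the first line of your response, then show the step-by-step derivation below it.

v0:20,v1:18,v2:21,v3:0,v4:inf

step 1: dist = v0:20,v1:18,v2:inf,v3:0,v4:inf
step 2: dist = v0:20,v1:18,v2:21,v3:0,v4:inf
step 3: dist = v0:20,v1:18,v2:21,v3:0,v4:inf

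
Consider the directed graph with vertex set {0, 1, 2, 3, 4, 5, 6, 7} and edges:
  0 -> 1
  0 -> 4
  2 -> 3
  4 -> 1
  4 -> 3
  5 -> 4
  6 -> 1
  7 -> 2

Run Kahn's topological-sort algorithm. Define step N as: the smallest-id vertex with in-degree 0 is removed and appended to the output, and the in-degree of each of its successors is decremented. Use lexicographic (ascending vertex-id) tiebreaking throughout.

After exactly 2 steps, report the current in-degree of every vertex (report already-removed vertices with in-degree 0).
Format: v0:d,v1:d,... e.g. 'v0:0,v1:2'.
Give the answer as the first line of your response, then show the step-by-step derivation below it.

v0:0,v1:2,v2:1,v3:2,v4:0,v5:0,v6:0,v7:0

step 1: output 0; order=[0]; indeg=(0,2,1,2,1,0,0,0)
step 2: output 5; order=[0,5]; indeg=(0,2,1,2,0,0,0,0)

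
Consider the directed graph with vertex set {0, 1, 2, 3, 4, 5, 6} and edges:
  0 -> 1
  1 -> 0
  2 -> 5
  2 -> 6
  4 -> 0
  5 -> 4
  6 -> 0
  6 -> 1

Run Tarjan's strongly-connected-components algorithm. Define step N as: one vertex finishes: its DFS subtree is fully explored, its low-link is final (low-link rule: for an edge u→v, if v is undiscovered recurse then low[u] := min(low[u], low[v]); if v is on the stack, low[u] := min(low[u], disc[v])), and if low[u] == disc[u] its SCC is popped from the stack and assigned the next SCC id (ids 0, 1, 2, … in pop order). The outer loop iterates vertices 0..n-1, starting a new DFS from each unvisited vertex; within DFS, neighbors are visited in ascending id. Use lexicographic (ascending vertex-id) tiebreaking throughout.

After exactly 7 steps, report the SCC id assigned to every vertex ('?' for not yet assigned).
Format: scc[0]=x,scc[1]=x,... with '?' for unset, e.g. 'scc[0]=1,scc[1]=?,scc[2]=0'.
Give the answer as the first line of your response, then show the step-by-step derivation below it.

scc[0]=0,scc[1]=0,scc[2]=4,scc[3]=5,scc[4]=1,scc[5]=2,scc[6]=3

step 1: low=(low[0]=0,low[1]=0,low[2]=?,low[3]=?,low[4]=?,low[5]=?,low[6]=?); scc=(scc[0]=?,scc[1]=?,scc[2]=?,scc[3]=?,scc[4]=?,scc[5]=?,scc[6]=?)
step 2: low=(low[0]=0,low[1]=0,low[2]=?,low[3]=?,low[4]=?,low[5]=?,low[6]=?); scc=(scc[0]=0,scc[1]=0,scc[2]=?,scc[3]=?,scc[4]=?,scc[5]=?,scc[6]=?)
step 3: low=(low[0]=0,low[1]=0,low[2]=2,low[3]=?,low[4]=4,low[5]=3,low[6]=?); scc=(scc[0]=0,scc[1]=0,scc[2]=?,scc[3]=?,scc[4]=1,scc[5]=?,scc[6]=?)
step 4: low=(low[0]=0,low[1]=0,low[2]=2,low[3]=?,low[4]=4,low[5]=3,low[6]=?); scc=(scc[0]=0,scc[1]=0,scc[2]=?,scc[3]=?,scc[4]=1,scc[5]=2,scc[6]=?)
step 5: low=(low[0]=0,low[1]=0,low[2]=2,low[3]=?,low[4]=4,low[5]=3,low[6]=5); scc=(scc[0]=0,scc[1]=0,scc[2]=?,scc[3]=?,scc[4]=1,scc[5]=2,scc[6]=3)
step 6: low=(low[0]=0,low[1]=0,low[2]=2,low[3]=?,low[4]=4,low[5]=3,low[6]=5); scc=(scc[0]=0,scc[1]=0,scc[2]=4,scc[3]=?,scc[4]=1,scc[5]=2,scc[6]=3)
step 7: low=(low[0]=0,low[1]=0,low[2]=2,low[3]=6,low[4]=4,low[5]=3,low[6]=5); scc=(scc[0]=0,scc[1]=0,scc[2]=4,scc[3]=5,scc[4]=1,scc[5]=2,scc[6]=3)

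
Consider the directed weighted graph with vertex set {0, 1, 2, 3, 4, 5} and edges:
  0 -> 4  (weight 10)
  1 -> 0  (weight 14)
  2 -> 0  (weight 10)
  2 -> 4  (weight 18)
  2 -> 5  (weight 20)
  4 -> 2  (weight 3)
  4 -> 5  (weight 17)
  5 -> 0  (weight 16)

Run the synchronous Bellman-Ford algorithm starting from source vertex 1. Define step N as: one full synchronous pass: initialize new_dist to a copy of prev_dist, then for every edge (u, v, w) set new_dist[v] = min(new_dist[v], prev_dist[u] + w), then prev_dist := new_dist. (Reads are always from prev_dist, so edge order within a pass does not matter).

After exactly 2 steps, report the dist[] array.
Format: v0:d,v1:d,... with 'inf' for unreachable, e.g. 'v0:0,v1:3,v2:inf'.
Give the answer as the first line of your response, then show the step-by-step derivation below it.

v0:14,v1:0,v2:inf,v3:inf,v4:24,v5:inf

step 1: dist = v0:14,v1:0,v2:inf,v3:inf,v4:inf,v5:inf
step 2: dist = v0:14,v1:0,v2:inf,v3:inf,v4:24,v5:inf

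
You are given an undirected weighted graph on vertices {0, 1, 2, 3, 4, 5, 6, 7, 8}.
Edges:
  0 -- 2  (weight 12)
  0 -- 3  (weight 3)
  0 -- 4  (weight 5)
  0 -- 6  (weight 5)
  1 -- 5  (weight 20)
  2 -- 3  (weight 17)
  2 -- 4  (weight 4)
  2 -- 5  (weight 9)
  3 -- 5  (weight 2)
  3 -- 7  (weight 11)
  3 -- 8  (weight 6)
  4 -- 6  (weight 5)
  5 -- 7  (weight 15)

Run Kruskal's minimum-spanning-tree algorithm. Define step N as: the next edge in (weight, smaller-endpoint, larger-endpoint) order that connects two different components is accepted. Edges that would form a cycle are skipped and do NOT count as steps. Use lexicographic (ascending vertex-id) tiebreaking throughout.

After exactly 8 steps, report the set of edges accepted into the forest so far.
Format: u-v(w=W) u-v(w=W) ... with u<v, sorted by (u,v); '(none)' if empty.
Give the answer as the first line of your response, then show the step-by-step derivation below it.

0-3(w=3) 0-4(w=5) 0-6(w=5) 1-5(w=20) 2-4(w=4) 3-5(w=2) 3-7(w=11) 3-8(w=6)

step 1: add edge 3-5 (w=2); MST = {3-5(w=2)}
step 2: add edge 0-3 (w=3); MST = {0-3(w=3) 3-5(w=2)}
step 3: add edge 2-4 (w=4); MST = {0-3(w=3) 2-4(w=4) 3-5(w=2)}
step 4: add edge 0-4 (w=5); MST = {0-3(w=3) 0-4(w=5) 2-4(w=4) 3-5(w=2)}
step 5: add edge 0-6 (w=5); MST = {0-3(w=3) 0-4(w=5) 0-6(w=5) 2-4(w=4) 3-5(w=2)}
step 6: add edge 3-8 (w=6); MST = {0-3(w=3) 0-4(w=5) 0-6(w=5) 2-4(w=4) 3-5(w=2) 3-8(w=6)}
step 7: add edge 3-7 (w=11); MST = {0-3(w=3) 0-4(w=5) 0-6(w=5) 2-4(w=4) 3-5(w=2) 3-7(w=11) 3-8(w=6)}
step 8: add edge 1-5 (w=20); MST = {0-3(w=3) 0-4(w=5) 0-6(w=5) 1-5(w=20) 2-4(w=4) 3-5(w=2) 3-7(w=11) 3-8(w=6)}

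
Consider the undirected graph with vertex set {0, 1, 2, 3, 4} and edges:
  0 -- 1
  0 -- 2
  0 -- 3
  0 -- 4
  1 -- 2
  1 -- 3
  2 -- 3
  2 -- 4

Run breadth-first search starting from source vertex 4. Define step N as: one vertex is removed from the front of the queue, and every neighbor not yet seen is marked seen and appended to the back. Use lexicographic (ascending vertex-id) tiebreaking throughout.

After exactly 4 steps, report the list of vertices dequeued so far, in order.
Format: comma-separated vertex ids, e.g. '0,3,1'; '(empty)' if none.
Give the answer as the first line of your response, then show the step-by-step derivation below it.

4,0,2,1

step 1: dequeue 4; queue=[0,2]; order=4
step 2: dequeue 0; queue=[2,1,3]; order=4,0
step 3: dequeue 2; queue=[1,3]; order=4,0,2
step 4: dequeue 1; queue=[3]; order=4,0,2,1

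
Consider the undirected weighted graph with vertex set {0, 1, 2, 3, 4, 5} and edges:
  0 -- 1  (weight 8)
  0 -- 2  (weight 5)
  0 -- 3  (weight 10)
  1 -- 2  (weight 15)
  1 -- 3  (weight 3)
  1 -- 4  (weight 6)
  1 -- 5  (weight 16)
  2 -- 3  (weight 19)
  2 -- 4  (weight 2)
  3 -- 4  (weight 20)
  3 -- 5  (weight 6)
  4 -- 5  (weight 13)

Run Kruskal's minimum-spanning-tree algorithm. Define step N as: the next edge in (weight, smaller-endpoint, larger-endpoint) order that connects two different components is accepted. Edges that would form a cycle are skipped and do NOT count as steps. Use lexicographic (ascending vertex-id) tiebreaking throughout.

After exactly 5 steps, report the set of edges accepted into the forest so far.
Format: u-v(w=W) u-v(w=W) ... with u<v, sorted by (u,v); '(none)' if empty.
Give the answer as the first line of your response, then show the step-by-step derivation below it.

0-2(w=5) 1-3(w=3) 1-4(w=6) 2-4(w=2) 3-5(w=6)

step 1: add edge 2-4 (w=2); MST = {2-4(w=2)}
step 2: add edge 1-3 (w=3); MST = {1-3(w=3) 2-4(w=2)}
step 3: add edge 0-2 (w=5); MST = {0-2(w=5) 1-3(w=3) 2-4(w=2)}
step 4: add edge 1-4 (w=6); MST = {0-2(w=5) 1-3(w=3) 1-4(w=6) 2-4(w=2)}
step 5: add edge 3-5 (w=6); MST = {0-2(w=5) 1-3(w=3) 1-4(w=6) 2-4(w=2) 3-5(w=6)}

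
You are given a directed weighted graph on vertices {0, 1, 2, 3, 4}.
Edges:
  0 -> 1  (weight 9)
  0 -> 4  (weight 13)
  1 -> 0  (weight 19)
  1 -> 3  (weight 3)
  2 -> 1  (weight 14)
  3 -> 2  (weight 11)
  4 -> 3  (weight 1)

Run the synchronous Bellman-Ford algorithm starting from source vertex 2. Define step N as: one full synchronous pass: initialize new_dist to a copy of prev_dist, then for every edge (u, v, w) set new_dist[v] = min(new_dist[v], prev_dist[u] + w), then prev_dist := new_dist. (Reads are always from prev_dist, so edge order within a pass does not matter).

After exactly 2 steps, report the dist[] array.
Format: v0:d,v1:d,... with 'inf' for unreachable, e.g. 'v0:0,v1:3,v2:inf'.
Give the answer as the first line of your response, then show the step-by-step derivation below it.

v0:33,v1:14,v2:0,v3:17,v4:inf

step 1: dist = v0:inf,v1:14,v2:0,v3:inf,v4:inf
step 2: dist = v0:33,v1:14,v2:0,v3:17,v4:inf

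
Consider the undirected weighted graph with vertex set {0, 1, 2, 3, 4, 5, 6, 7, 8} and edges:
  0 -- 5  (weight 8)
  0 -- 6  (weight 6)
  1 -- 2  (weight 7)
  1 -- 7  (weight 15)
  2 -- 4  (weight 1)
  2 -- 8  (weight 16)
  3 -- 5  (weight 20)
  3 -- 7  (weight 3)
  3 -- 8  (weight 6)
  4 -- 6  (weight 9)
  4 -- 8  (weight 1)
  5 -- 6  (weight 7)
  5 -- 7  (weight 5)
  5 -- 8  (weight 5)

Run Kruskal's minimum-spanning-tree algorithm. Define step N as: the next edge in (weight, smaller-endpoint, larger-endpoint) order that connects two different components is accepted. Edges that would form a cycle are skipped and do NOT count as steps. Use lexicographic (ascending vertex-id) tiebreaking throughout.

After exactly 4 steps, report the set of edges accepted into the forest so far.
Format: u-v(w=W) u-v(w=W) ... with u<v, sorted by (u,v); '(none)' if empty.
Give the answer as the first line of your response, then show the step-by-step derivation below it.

2-4(w=1) 3-7(w=3) 4-8(w=1) 5-7(w=5)

step 1: add edge 2-4 (w=1); MST = {2-4(w=1)}
step 2: add edge 4-8 (w=1); MST = {2-4(w=1) 4-8(w=1)}
step 3: add edge 3-7 (w=3); MST = {2-4(w=1) 3-7(w=3) 4-8(w=1)}
step 4: add edge 5-7 (w=5); MST = {2-4(w=1) 3-7(w=3) 4-8(w=1) 5-7(w=5)}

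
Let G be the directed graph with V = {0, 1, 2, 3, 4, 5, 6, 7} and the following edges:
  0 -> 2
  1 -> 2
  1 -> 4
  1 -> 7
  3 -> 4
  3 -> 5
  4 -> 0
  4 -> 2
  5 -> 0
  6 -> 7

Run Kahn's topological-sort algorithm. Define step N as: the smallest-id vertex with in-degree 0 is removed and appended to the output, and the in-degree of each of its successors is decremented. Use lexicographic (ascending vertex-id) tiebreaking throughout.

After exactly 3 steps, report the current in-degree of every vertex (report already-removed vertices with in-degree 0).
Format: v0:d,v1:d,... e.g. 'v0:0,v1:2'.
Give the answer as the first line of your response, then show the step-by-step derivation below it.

v0:1,v1:0,v2:1,v3:0,v4:0,v5:0,v6:0,v7:1

step 1: output 1; order=[1]; indeg=(2,0,2,0,1,1,0,1)
step 2: output 3; order=[1,3]; indeg=(2,0,2,0,0,0,0,1)
step 3: output 4; order=[1,3,4]; indeg=(1,0,1,0,0,0,0,1)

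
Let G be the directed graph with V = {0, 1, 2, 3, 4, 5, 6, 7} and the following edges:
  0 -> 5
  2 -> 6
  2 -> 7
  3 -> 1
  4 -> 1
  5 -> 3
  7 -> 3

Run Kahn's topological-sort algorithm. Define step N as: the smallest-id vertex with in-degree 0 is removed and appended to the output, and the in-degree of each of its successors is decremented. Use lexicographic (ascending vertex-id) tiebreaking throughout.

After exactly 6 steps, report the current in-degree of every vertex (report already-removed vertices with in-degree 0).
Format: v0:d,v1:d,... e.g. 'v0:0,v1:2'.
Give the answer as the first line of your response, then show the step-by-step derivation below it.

v0:0,v1:1,v2:0,v3:0,v4:0,v5:0,v6:0,v7:0

step 1: output 0; order=[0]; indeg=(0,2,0,2,0,0,1,1)
step 2: output 2; order=[0,2]; indeg=(0,2,0,2,0,0,0,0)
step 3: output 4; order=[0,2,4]; indeg=(0,1,0,2,0,0,0,0)
step 4: output 5; order=[0,2,4,5]; indeg=(0,1,0,1,0,0,0,0)
step 5: output 6; order=[0,2,4,5,6]; indeg=(0,1,0,1,0,0,0,0)
step 6: output 7; order=[0,2,4,5,6,7]; indeg=(0,1,0,0,0,0,0,0)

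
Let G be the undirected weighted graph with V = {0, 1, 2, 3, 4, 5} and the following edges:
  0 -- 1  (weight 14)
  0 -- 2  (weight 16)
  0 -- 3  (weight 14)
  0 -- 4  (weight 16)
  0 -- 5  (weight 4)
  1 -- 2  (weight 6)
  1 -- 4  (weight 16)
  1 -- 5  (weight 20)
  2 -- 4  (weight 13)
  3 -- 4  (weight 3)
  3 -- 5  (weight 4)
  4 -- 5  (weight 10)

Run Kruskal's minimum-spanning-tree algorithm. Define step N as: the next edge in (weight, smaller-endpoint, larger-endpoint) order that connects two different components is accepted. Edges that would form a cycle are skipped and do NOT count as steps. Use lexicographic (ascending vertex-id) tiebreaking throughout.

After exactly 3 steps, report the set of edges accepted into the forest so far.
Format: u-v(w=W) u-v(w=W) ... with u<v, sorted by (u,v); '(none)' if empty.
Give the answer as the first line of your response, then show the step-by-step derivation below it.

0-5(w=4) 3-4(w=3) 3-5(w=4)

step 1: add edge 3-4 (w=3); MST = {3-4(w=3)}
step 2: add edge 0-5 (w=4); MST = {0-5(w=4) 3-4(w=3)}
step 3: add edge 3-5 (w=4); MST = {0-5(w=4) 3-4(w=3) 3-5(w=4)}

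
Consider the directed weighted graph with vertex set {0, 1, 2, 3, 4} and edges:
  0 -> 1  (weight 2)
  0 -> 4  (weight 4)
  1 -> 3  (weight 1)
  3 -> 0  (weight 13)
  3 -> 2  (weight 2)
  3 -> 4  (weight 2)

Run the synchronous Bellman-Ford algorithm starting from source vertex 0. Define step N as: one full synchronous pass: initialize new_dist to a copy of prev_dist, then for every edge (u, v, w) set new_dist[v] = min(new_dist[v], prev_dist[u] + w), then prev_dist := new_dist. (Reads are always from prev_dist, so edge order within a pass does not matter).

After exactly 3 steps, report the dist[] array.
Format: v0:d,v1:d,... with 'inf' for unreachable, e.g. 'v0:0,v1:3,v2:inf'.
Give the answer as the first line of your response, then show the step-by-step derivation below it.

v0:0,v1:2,v2:5,v3:3,v4:4

step 1: dist = v0:0,v1:2,v2:inf,v3:inf,v4:4
step 2: dist = v0:0,v1:2,v2:inf,v3:3,v4:4
step 3: dist = v0:0,v1:2,v2:5,v3:3,v4:4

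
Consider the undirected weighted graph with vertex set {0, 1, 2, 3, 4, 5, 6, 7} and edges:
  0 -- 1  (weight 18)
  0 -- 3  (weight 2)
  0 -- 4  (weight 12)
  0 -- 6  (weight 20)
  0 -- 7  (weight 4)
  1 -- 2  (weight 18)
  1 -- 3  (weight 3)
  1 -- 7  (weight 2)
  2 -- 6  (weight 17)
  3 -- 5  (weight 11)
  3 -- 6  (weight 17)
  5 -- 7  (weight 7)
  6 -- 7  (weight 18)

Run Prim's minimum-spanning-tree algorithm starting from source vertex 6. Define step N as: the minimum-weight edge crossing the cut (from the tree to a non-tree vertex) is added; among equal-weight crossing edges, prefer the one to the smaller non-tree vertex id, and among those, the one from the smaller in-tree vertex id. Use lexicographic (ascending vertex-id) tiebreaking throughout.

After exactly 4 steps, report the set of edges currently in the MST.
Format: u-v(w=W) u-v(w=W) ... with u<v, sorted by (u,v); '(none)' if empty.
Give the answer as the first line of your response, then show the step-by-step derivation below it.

0-3(w=2) 1-3(w=3) 2-6(w=17) 3-6(w=17)

step 1: add edge 2-6 (w=17); MST = {2-6(w=17)}
step 2: add edge 3-6 (w=17); MST = {2-6(w=17) 3-6(w=17)}
step 3: add edge 0-3 (w=2); MST = {0-3(w=2) 2-6(w=17) 3-6(w=17)}
step 4: add edge 1-3 (w=3); MST = {0-3(w=2) 1-3(w=3) 2-6(w=17) 3-6(w=17)}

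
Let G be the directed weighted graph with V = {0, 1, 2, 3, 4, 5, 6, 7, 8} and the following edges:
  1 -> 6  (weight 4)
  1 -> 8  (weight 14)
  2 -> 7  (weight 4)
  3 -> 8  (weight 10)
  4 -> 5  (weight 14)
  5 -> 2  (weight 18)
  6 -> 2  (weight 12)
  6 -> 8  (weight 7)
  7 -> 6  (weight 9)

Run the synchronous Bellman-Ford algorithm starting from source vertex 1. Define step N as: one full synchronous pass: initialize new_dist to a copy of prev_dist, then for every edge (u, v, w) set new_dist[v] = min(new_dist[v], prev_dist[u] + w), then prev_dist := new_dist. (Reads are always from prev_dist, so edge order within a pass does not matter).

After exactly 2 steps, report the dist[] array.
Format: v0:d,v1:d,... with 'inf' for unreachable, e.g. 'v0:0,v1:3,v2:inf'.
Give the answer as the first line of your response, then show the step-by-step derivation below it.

v0:inf,v1:0,v2:16,v3:inf,v4:inf,v5:inf,v6:4,v7:inf,v8:11

step 1: dist = v0:inf,v1:0,v2:inf,v3:inf,v4:inf,v5:inf,v6:4,v7:inf,v8:14
step 2: dist = v0:inf,v1:0,v2:16,v3:inf,v4:inf,v5:inf,v6:4,v7:inf,v8:11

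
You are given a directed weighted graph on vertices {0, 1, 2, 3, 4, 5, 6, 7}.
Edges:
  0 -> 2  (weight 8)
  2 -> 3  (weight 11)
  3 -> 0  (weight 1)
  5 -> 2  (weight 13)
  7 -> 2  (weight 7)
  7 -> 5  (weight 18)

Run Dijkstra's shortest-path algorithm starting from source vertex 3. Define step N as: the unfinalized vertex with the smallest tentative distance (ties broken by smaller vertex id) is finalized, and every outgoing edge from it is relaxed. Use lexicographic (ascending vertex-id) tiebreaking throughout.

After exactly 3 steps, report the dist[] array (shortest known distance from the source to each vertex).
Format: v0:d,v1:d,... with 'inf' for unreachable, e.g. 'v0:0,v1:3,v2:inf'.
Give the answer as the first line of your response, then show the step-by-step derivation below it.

v0:1,v1:inf,v2:9,v3:0,v4:inf,v5:inf,v6:inf,v7:inf

step 1: dist = v0:1,v1:inf,v2:inf,v3:0,v4:inf,v5:inf,v6:inf,v7:inf
step 2: dist = v0:1,v1:inf,v2:9,v3:0,v4:inf,v5:inf,v6:inf,v7:inf
step 3: dist = v0:1,v1:inf,v2:9,v3:0,v4:inf,v5:inf,v6:inf,v7:inf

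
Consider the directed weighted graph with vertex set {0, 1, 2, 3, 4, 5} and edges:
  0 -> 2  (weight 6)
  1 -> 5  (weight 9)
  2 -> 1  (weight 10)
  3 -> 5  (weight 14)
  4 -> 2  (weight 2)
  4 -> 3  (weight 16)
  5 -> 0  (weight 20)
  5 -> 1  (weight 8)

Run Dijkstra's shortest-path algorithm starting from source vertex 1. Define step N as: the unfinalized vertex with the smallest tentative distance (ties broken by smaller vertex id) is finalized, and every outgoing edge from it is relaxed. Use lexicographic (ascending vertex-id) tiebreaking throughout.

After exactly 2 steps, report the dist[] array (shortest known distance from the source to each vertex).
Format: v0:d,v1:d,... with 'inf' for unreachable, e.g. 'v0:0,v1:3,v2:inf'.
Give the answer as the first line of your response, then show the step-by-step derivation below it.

v0:29,v1:0,v2:inf,v3:inf,v4:inf,v5:9

step 1: dist = v0:inf,v1:0,v2:inf,v3:inf,v4:inf,v5:9
step 2: dist = v0:29,v1:0,v2:inf,v3:inf,v4:inf,v5:9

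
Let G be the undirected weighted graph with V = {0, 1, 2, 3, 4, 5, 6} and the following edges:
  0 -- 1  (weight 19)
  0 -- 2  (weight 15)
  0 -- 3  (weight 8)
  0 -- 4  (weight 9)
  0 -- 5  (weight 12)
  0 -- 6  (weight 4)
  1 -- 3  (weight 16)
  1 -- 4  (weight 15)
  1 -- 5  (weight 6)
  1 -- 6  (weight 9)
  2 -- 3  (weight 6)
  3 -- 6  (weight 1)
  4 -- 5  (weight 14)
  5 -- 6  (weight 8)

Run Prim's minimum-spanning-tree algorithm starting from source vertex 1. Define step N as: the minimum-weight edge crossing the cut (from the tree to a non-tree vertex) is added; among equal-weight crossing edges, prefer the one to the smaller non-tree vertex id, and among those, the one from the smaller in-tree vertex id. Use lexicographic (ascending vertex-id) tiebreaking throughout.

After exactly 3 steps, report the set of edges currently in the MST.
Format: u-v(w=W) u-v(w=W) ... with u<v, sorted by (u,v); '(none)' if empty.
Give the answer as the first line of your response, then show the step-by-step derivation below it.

1-5(w=6) 3-6(w=1) 5-6(w=8)

step 1: add edge 1-5 (w=6); MST = {1-5(w=6)}
step 2: add edge 5-6 (w=8); MST = {1-5(w=6) 5-6(w=8)}
step 3: add edge 3-6 (w=1); MST = {1-5(w=6) 3-6(w=1) 5-6(w=8)}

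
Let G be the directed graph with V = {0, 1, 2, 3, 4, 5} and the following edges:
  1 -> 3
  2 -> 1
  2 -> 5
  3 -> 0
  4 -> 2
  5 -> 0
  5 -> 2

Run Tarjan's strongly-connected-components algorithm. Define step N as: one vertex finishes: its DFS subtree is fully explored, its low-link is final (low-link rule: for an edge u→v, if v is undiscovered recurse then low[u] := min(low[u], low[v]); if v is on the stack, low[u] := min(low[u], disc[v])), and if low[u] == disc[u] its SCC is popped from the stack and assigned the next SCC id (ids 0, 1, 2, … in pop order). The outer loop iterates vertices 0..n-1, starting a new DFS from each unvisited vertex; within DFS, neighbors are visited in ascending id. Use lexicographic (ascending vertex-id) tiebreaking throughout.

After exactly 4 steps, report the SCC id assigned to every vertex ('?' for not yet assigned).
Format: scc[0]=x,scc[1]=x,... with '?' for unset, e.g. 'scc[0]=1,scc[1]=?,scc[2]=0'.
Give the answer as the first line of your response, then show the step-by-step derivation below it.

scc[0]=0,scc[1]=2,scc[2]=?,scc[3]=1,scc[4]=?,scc[5]=?

step 1: low=(low[0]=0,low[1]=?,low[2]=?,low[3]=?,low[4]=?,low[5]=?); scc=(scc[0]=0,scc[1]=?,scc[2]=?,scc[3]=?,scc[4]=?,scc[5]=?)
step 2: low=(low[0]=0,low[1]=1,low[2]=?,low[3]=2,low[4]=?,low[5]=?); scc=(scc[0]=0,scc[1]=?,scc[2]=?,scc[3]=1,scc[4]=?,scc[5]=?)
step 3: low=(low[0]=0,low[1]=1,low[2]=?,low[3]=2,low[4]=?,low[5]=?); scc=(scc[0]=0,scc[1]=2,scc[2]=?,scc[3]=1,scc[4]=?,scc[5]=?)
step 4: low=(low[0]=0,low[1]=1,low[2]=3,low[3]=2,low[4]=?,low[5]=3); scc=(scc[0]=0,scc[1]=2,scc[2]=?,scc[3]=1,scc[4]=?,scc[5]=?)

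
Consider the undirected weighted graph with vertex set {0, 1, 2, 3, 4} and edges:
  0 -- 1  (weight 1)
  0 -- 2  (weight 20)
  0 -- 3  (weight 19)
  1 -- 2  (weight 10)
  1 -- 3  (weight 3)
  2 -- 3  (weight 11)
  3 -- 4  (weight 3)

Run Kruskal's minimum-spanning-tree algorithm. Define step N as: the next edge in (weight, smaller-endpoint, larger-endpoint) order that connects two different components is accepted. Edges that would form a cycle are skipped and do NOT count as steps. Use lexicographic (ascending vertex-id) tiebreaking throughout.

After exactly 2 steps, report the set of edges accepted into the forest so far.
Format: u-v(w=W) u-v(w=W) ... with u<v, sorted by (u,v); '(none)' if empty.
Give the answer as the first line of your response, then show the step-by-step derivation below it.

0-1(w=1) 1-3(w=3)

step 1: add edge 0-1 (w=1); MST = {0-1(w=1)}
step 2: add edge 1-3 (w=3); MST = {0-1(w=1) 1-3(w=3)}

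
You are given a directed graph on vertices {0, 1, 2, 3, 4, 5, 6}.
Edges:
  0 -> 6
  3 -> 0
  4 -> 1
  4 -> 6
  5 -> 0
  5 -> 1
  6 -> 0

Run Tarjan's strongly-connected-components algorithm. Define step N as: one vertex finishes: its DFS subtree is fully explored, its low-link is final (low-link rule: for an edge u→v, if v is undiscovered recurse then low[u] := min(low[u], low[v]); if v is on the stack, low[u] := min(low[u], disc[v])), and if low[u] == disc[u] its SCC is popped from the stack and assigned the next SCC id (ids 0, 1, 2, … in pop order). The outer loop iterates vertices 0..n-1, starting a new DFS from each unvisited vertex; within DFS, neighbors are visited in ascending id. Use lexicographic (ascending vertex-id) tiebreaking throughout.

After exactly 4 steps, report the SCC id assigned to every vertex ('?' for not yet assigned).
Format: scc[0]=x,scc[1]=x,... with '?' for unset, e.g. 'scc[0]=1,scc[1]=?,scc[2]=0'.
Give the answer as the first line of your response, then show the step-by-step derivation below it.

scc[0]=0,scc[1]=1,scc[2]=2,scc[3]=?,scc[4]=?,scc[5]=?,scc[6]=0

step 1: low=(low[0]=0,low[1]=?,low[2]=?,low[3]=?,low[4]=?,low[5]=?,low[6]=0); scc=(scc[0]=?,scc[1]=?,scc[2]=?,scc[3]=?,scc[4]=?,scc[5]=?,scc[6]=?)
step 2: low=(low[0]=0,low[1]=?,low[2]=?,low[3]=?,low[4]=?,low[5]=?,low[6]=0); scc=(scc[0]=0,scc[1]=?,scc[2]=?,scc[3]=?,scc[4]=?,scc[5]=?,scc[6]=0)
step 3: low=(low[0]=0,low[1]=2,low[2]=?,low[3]=?,low[4]=?,low[5]=?,low[6]=0); scc=(scc[0]=0,scc[1]=1,scc[2]=?,scc[3]=?,scc[4]=?,scc[5]=?,scc[6]=0)
step 4: low=(low[0]=0,low[1]=2,low[2]=3,low[3]=?,low[4]=?,low[5]=?,low[6]=0); scc=(scc[0]=0,scc[1]=1,scc[2]=2,scc[3]=?,scc[4]=?,scc[5]=?,scc[6]=0)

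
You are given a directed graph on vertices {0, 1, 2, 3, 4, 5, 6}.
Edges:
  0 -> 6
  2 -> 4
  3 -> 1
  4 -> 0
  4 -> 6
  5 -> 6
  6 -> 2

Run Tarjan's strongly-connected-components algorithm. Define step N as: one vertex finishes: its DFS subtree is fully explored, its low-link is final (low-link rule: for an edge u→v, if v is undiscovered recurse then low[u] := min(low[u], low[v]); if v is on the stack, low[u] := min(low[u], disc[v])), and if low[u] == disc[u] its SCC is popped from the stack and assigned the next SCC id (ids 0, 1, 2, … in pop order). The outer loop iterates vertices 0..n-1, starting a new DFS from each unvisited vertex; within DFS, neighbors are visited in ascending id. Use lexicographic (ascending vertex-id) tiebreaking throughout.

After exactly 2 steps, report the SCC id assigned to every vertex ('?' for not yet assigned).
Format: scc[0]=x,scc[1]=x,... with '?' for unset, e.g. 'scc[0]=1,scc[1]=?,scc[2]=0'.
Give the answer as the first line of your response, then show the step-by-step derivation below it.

scc[0]=?,scc[1]=?,scc[2]=?,scc[3]=?,scc[4]=?,scc[5]=?,scc[6]=?

step 1: low=(low[0]=0,low[1]=?,low[2]=2,low[3]=?,low[4]=0,low[5]=?,low[6]=1); scc=(scc[0]=?,scc[1]=?,scc[2]=?,scc[3]=?,scc[4]=?,scc[5]=?,scc[6]=?)
step 2: low=(low[0]=0,low[1]=?,low[2]=0,low[3]=?,low[4]=0,low[5]=?,low[6]=1); scc=(scc[0]=?,scc[1]=?,scc[2]=?,scc[3]=?,scc[4]=?,scc[5]=?,scc[6]=?)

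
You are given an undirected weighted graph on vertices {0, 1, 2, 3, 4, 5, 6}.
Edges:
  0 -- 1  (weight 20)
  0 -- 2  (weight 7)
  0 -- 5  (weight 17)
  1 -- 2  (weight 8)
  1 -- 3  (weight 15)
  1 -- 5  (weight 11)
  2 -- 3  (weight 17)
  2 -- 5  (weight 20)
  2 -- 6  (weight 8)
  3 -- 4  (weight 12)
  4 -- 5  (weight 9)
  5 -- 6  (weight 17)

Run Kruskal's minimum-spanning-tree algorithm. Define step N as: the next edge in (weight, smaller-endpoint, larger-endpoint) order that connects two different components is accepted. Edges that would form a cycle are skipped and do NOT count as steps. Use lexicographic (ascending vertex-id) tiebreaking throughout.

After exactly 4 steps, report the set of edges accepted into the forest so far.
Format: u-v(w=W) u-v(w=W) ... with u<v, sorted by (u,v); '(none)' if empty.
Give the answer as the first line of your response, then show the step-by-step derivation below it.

0-2(w=7) 1-2(w=8) 2-6(w=8) 4-5(w=9)

step 1: add edge 0-2 (w=7); MST = {0-2(w=7)}
step 2: add edge 1-2 (w=8); MST = {0-2(w=7) 1-2(w=8)}
step 3: add edge 2-6 (w=8); MST = {0-2(w=7) 1-2(w=8) 2-6(w=8)}
step 4: add edge 4-5 (w=9); MST = {0-2(w=7) 1-2(w=8) 2-6(w=8) 4-5(w=9)}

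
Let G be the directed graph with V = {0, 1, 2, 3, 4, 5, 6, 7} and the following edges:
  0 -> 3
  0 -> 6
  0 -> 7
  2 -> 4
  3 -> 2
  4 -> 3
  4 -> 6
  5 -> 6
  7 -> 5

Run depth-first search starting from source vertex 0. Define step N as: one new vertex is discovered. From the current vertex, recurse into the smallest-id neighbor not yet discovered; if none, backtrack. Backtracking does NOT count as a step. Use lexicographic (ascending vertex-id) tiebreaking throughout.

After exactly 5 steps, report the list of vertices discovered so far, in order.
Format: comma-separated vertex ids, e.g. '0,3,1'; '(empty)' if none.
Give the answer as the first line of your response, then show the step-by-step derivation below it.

0,3,2,4,6

step 1: discover 0; path=0; order=0
step 2: discover 3; path=0>3; order=0,3
step 3: discover 2; path=0>3>2; order=0,3,2
step 4: discover 4; path=0>3>2>4; order=0,3,2,4
step 5: discover 6; path=0>3>2>4>6; order=0,3,2,4,6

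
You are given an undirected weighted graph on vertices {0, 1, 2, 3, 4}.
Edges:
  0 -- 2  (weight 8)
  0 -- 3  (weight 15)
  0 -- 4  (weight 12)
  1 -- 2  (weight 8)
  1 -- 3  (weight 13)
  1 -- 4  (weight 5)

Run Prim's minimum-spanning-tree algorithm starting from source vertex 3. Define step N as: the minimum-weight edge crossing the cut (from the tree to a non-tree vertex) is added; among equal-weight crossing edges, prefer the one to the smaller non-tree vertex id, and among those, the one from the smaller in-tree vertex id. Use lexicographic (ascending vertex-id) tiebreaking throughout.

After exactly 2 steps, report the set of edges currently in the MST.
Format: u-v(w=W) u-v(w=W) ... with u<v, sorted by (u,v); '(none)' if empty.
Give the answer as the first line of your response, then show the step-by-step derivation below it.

1-3(w=13) 1-4(w=5)

step 1: add edge 1-3 (w=13); MST = {1-3(w=13)}
step 2: add edge 1-4 (w=5); MST = {1-3(w=13) 1-4(w=5)}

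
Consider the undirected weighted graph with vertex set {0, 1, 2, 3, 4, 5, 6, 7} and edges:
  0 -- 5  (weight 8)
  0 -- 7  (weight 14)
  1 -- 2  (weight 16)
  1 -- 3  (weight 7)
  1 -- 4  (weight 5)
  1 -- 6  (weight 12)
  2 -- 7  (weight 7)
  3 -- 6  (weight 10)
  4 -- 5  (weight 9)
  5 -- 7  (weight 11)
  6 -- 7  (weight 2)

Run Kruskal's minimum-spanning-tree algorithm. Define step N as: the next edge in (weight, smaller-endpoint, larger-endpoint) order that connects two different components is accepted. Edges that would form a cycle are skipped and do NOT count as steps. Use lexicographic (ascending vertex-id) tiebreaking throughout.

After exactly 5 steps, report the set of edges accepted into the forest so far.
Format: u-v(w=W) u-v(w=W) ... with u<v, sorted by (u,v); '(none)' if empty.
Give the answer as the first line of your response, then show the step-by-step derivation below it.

0-5(w=8) 1-3(w=7) 1-4(w=5) 2-7(w=7) 6-7(w=2)

step 1: add edge 6-7 (w=2); MST = {6-7(w=2)}
step 2: add edge 1-4 (w=5); MST = {1-4(w=5) 6-7(w=2)}
step 3: add edge 1-3 (w=7); MST = {1-3(w=7) 1-4(w=5) 6-7(w=2)}
step 4: add edge 2-7 (w=7); MST = {1-3(w=7) 1-4(w=5) 2-7(w=7) 6-7(w=2)}
step 5: add edge 0-5 (w=8); MST = {0-5(w=8) 1-3(w=7) 1-4(w=5) 2-7(w=7) 6-7(w=2)}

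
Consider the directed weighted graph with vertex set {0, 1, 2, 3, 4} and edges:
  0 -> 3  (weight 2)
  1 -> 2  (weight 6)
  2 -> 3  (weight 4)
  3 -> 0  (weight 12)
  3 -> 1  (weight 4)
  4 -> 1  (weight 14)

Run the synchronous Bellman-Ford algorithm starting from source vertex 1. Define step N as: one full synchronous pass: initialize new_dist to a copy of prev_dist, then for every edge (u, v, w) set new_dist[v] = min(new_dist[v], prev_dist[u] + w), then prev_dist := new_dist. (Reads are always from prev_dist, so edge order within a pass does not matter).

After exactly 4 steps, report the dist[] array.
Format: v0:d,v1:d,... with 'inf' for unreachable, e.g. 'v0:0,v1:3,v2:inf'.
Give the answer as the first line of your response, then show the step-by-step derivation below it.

v0:22,v1:0,v2:6,v3:10,v4:inf

step 1: dist = v0:inf,v1:0,v2:6,v3:inf,v4:inf
step 2: dist = v0:inf,v1:0,v2:6,v3:10,v4:inf
step 3: dist = v0:22,v1:0,v2:6,v3:10,v4:inf
step 4: dist = v0:22,v1:0,v2:6,v3:10,v4:inf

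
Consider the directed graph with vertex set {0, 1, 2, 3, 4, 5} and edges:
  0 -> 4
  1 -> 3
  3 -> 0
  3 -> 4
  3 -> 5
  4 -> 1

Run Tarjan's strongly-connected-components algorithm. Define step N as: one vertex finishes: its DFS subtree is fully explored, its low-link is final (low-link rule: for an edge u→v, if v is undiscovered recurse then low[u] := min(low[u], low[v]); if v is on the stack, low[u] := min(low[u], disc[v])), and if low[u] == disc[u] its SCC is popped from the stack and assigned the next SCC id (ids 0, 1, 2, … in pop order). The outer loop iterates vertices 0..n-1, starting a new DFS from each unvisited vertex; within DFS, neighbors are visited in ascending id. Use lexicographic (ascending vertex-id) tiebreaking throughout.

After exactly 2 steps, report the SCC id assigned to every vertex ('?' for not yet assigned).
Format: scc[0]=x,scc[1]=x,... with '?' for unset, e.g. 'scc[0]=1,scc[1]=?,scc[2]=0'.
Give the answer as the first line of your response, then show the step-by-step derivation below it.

scc[0]=?,scc[1]=?,scc[2]=?,scc[3]=?,scc[4]=?,scc[5]=0

step 1: low=(low[0]=0,low[1]=2,low[2]=?,low[3]=0,low[4]=1,low[5]=4); scc=(scc[0]=?,scc[1]=?,scc[2]=?,scc[3]=?,scc[4]=?,scc[5]=0)
step 2: low=(low[0]=0,low[1]=2,low[2]=?,low[3]=0,low[4]=1,low[5]=4); scc=(scc[0]=?,scc[1]=?,scc[2]=?,scc[3]=?,scc[4]=?,scc[5]=0)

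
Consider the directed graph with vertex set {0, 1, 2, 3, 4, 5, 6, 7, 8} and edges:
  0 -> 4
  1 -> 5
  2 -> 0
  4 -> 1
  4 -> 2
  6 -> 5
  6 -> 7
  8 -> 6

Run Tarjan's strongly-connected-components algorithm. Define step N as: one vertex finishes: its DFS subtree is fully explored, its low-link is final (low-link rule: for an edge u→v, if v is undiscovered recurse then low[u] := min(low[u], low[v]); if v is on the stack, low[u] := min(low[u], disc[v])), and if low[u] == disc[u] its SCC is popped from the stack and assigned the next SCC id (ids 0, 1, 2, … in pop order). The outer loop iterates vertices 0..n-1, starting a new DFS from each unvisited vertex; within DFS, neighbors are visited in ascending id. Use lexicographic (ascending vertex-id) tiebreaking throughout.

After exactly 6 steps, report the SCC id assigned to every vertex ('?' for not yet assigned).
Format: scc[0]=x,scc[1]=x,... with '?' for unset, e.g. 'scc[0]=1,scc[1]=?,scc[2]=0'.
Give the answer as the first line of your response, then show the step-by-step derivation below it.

scc[0]=2,scc[1]=1,scc[2]=2,scc[3]=3,scc[4]=2,scc[5]=0,scc[6]=?,scc[7]=?,scc[8]=?

step 1: low=(low[0]=0,low[1]=2,low[2]=?,low[3]=?,low[4]=1,low[5]=3,low[6]=?,low[7]=?,low[8]=?); scc=(scc[0]=?,scc[1]=?,scc[2]=?,scc[3]=?,scc[4]=?,scc[5]=0,scc[6]=?,scc[7]=?,scc[8]=?)
step 2: low=(low[0]=0,low[1]=2,low[2]=?,low[3]=?,low[4]=1,low[5]=3,low[6]=?,low[7]=?,low[8]=?); scc=(scc[0]=?,scc[1]=1,scc[2]=?,scc[3]=?,scc[4]=?,scc[5]=0,scc[6]=?,scc[7]=?,scc[8]=?)
step 3: low=(low[0]=0,low[1]=2,low[2]=0,low[3]=?,low[4]=1,low[5]=3,low[6]=?,low[7]=?,low[8]=?); scc=(scc[0]=?,scc[1]=1,scc[2]=?,scc[3]=?,scc[4]=?,scc[5]=0,scc[6]=?,scc[7]=?,scc[8]=?)
step 4: low=(low[0]=0,low[1]=2,low[2]=0,low[3]=?,low[4]=0,low[5]=3,low[6]=?,low[7]=?,low[8]=?); scc=(scc[0]=?,scc[1]=1,scc[2]=?,scc[3]=?,scc[4]=?,scc[5]=0,scc[6]=?,scc[7]=?,scc[8]=?)
step 5: low=(low[0]=0,low[1]=2,low[2]=0,low[3]=?,low[4]=0,low[5]=3,low[6]=?,low[7]=?,low[8]=?); scc=(scc[0]=2,scc[1]=1,scc[2]=2,scc[3]=?,scc[4]=2,scc[5]=0,scc[6]=?,scc[7]=?,scc[8]=?)
step 6: low=(low[0]=0,low[1]=2,low[2]=0,low[3]=5,low[4]=0,low[5]=3,low[6]=?,low[7]=?,low[8]=?); scc=(scc[0]=2,scc[1]=1,scc[2]=2,scc[3]=3,scc[4]=2,scc[5]=0,scc[6]=?,scc[7]=?,scc[8]=?)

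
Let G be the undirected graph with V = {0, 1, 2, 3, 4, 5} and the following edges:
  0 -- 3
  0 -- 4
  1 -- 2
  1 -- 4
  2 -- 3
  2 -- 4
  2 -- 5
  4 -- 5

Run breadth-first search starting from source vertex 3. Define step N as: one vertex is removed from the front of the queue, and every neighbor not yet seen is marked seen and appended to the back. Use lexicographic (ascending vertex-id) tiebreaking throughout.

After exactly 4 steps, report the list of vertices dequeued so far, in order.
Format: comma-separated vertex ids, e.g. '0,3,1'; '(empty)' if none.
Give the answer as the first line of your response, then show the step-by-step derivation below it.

3,0,2,4

step 1: dequeue 3; queue=[0,2]; order=3
step 2: dequeue 0; queue=[2,4]; order=3,0
step 3: dequeue 2; queue=[4,1,5]; order=3,0,2
step 4: dequeue 4; queue=[1,5]; order=3,0,2,4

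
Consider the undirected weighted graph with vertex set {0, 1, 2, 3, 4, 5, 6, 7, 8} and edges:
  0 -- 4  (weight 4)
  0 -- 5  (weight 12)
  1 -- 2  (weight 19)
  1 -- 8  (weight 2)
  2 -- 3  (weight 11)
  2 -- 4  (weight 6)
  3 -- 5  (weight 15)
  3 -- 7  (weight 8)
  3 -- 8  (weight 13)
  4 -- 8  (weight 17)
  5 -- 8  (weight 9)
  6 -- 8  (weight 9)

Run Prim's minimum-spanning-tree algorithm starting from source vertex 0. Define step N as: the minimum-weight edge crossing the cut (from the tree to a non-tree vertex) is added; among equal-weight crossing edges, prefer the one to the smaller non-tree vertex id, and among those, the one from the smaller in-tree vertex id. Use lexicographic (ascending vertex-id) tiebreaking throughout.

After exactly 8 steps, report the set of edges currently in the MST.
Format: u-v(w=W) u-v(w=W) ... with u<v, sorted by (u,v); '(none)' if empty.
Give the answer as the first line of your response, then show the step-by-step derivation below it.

0-4(w=4) 0-5(w=12) 1-8(w=2) 2-3(w=11) 2-4(w=6) 3-7(w=8) 5-8(w=9) 6-8(w=9)

step 1: add edge 0-4 (w=4); MST = {0-4(w=4)}
step 2: add edge 2-4 (w=6); MST = {0-4(w=4) 2-4(w=6)}
step 3: add edge 2-3 (w=11); MST = {0-4(w=4) 2-3(w=11) 2-4(w=6)}
step 4: add edge 3-7 (w=8); MST = {0-4(w=4) 2-3(w=11) 2-4(w=6) 3-7(w=8)}
step 5: add edge 0-5 (w=12); MST = {0-4(w=4) 0-5(w=12) 2-3(w=11) 2-4(w=6) 3-7(w=8)}
step 6: add edge 5-8 (w=9); MST = {0-4(w=4) 0-5(w=12) 2-3(w=11) 2-4(w=6) 3-7(w=8) 5-8(w=9)}
step 7: add edge 1-8 (w=2); MST = {0-4(w=4) 0-5(w=12) 1-8(w=2) 2-3(w=11) 2-4(w=6) 3-7(w=8) 5-8(w=9)}
step 8: add edge 6-8 (w=9); MST = {0-4(w=4) 0-5(w=12) 1-8(w=2) 2-3(w=11) 2-4(w=6) 3-7(w=8) 5-8(w=9) 6-8(w=9)}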